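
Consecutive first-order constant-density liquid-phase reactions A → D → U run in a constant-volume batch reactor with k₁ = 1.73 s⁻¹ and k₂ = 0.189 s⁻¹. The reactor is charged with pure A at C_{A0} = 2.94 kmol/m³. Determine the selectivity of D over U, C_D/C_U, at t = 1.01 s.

The intermediate concentration in a first-order A→B→C sequence is C_D = k₁C_{A0}(e^(−k₁t) − e^(−k₂t))/(k₂−k₁).
e^(−k₁t) = e^(−1.73×1.01) = e^(−1.747) = 0.1742; e^(−k₂t) = e^(−0.1909) = 0.8262.
C_D = 1.73×2.94/(0.189−1.73) × (0.1742−0.8262) = (-3.301)×(-0.6520) = 2.152 kmol/m³.
C_A = C_{A0}e^(−k₁t) = 0.5123 kmol/m³, so C_U = C_{A0}−C_A−C_D = 0.2758 kmol/m³; C_D/C_U = 7.80.

7.80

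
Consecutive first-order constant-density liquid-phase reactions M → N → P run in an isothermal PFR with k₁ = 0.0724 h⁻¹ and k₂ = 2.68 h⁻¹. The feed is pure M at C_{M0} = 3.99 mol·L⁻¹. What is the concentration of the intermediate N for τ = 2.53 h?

The intermediate concentration in a first-order A→B→C sequence is C_N = k₁C_{M0}(e^(−k₁τ) − e^(−k₂τ))/(k₂−k₁).
e^(−k₁τ) = e^(−0.0724×2.53) = e^(−0.1832) = 0.8326; e^(−k₂τ) = e^(−6.780) = 0.001136.
C_N = 0.0724×3.99/(2.68−0.0724) × (0.8326−0.001136) = 0.1108×0.8315 = 0.09211 mol·L⁻¹.

0.0921 mol·L⁻¹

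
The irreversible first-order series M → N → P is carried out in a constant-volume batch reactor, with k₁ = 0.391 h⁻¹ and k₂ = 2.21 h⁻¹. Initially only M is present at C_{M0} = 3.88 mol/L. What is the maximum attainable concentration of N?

For a first-order series the maximum intermediate yield is C_{N,max}/C_{M0} = (k₁/k₂)^[k₂/(k₂−k₁)].
= (0.391/2.21)^(2.21/(2.21−0.391)) = (0.1769)^(1.215) = 0.1219.
C_{N,max} = 0.1219×3.88 = 0.473 mol/L.

0.473 mol/L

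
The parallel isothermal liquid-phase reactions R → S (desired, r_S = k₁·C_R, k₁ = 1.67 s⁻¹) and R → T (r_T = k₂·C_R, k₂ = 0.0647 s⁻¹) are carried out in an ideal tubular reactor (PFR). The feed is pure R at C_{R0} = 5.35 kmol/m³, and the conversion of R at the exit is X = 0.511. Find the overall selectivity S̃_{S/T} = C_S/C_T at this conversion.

C_R = C_{R0}(1−X) = 2.616 kmol/m³.
Both paths are first order in R, so the instantaneous fraction to S is constant: dC_S/d(−C_R) = k₁/(k₁+k₂) = 0.9627.
C_S = 0.9627·(C_{R0}−C_R) = 0.9627×2.734 = 2.63 kmol/m³.
C_T = (C_{R0}−C_R)−C_S = 0.1020 kmol/m³; S̃_{S/T} = 2.632/0.1020 = 25.8.

25.8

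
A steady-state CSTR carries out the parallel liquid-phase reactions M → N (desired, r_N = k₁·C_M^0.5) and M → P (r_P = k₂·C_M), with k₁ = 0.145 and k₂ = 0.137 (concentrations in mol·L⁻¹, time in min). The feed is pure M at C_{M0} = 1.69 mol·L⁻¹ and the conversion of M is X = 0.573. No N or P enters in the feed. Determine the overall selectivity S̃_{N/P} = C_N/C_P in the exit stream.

1.25

Exit C_M = C_{M0}(1−X) = 1.69×0.427 = 0.7216 mol·L⁻¹.
In a CSTR the entire volume is at exit conditions, so r_N = 0.145×0.7216^0.5 = 0.1232 and r_P = 0.137×0.7216 = 0.09886.
Overall selectivity = C_N/C_P = r_Nτ/(r_Pτ) = r_N/r_P = 1.25.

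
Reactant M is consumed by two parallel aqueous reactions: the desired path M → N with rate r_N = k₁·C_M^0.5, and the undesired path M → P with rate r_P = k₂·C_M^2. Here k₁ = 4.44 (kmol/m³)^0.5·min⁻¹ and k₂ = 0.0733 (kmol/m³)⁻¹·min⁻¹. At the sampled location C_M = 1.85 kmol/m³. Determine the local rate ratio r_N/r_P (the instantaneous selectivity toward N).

24.1

S_{N/P} = r_N/r_P = (k₁·C_M^0.5)/(k₂·C_M^2) = (k₁/k₂)·C_M^-1.5.
= (4.44×1.850^0.5) / (0.0733×1.850^2) = 6.039/0.2509 = 24.1.
The undesired path is higher order in M, so low C_M (CSTR or dilute feed) favours N.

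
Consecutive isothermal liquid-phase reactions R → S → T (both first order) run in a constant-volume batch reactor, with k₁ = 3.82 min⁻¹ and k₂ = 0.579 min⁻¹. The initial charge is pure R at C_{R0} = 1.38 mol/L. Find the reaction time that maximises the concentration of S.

0.582 min

For first-order series the maximum of C_S occurs at t_opt = ln(k₂/k₁)/(k₂−k₁).
= ln(0.579/3.82)/(0.579−3.82) = ln(0.1516)/-3.241 = -1.887/-3.241 = 0.582 min.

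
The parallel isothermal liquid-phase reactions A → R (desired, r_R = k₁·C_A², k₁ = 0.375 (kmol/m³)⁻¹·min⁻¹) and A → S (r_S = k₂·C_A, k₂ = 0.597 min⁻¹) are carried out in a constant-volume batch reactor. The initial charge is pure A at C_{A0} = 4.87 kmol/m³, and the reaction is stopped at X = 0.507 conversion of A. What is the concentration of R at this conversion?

1.70 kmol/m³

C_A = C_{A0}(1−X) = 2.401 kmol/m³.
Along a PFR/batch, dC_S/dC_A = −r_S/(r_R+r_S) = −k₂/(k₂+k₁·C_A).
Integrating from C_{A0} to C_A: C_S = (0.597/0.375)·ln[(0.597+0.375·4.87)/(0.597+0.375·2.40)] = 1.592·ln(2.423/1.497) = 0.7664 kmol/m³.
Then C_R = (C_{A0}−C_A) − C_S = 2.469 − 0.7664 = 1.703 kmol/m³.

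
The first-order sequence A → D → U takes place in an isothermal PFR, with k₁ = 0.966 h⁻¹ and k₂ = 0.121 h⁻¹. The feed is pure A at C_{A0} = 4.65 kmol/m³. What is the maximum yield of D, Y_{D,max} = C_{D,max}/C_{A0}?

0.743

At the optimum, C_{D,max}/C_{A0} = (k₁/k₂)^[k₂/(k₂−k₁)].
= (0.966/0.121)^(0.121/(0.121−0.966)) = (7.983)^(-0.1432) = 0.7427.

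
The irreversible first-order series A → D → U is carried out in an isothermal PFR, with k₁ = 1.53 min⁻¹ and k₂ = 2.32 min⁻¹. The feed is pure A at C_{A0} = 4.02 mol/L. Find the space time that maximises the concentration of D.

Setting dC_D/dτ = 0 gives τ_opt = ln(k₂/k₁)/(k₂−k₁).
= ln(2.32/1.53)/(2.32−1.53) = ln(1.516)/0.7900 = 0.4163/0.7900 = 0.527 min.

0.527 min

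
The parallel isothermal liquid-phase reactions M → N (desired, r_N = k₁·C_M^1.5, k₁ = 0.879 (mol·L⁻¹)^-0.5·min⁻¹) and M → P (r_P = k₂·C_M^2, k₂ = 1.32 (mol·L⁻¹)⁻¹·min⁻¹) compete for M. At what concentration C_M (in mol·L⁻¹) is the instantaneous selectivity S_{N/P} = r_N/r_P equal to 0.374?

S_{N/P} = (k₁/k₂)·C_M^-0.5 ⇒ C_M = (S·k₂/k₁)^(-2).
= (0.374×1.32/0.879)^(-2) = (0.5616)^(-2) = 3.17 mol·L⁻¹.

3.17 mol·L⁻¹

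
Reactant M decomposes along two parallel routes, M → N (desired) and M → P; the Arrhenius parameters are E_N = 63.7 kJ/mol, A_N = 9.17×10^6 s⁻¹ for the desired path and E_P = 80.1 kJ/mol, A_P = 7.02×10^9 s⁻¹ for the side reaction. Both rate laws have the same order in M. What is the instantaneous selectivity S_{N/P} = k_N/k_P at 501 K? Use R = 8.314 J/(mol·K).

0.0670

Since both paths have the same order in M, the concentration cancels and S_{N/P} = k_N/k_P = (A_N/A_P)·exp[(E_P−E_N)/(RT)].
(E_P−E_N)/(RT) = (80.1−63.7)×10³/(8.314×501) = 16400/4165 = 3.937.
k_N/k_P = (9.17×10^6/7.02×10^9)·exp(3.937) = 0.001306 × 51.28 = 0.0670.
Since E_N < E_P, lowering the temperature improves selectivity toward N.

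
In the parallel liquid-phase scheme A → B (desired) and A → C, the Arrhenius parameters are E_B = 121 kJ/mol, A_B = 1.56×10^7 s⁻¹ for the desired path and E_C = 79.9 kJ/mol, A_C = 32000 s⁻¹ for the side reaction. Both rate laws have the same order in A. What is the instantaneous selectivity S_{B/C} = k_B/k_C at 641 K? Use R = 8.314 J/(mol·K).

0.218

k_B/k_C = (A_B/A_C)·exp[−(E_B−E_C)/(RT)] = (A_B/A_C)·exp[(E_C−E_B)/(RT)].
(E_C−E_B)/(RT) = (79.9−121)×10³/(8.314×641) = -41100/5329 = -7.712.
k_B/k_C = (1.56×10^7/32000)·exp(-7.712) = 487.5 × 4.474×10^-4 = 0.218.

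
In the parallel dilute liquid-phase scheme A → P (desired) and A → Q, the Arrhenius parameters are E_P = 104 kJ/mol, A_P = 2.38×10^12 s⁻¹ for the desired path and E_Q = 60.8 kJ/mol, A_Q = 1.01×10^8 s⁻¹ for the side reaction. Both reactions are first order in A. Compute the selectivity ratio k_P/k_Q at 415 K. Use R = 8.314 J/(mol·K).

k_P/k_Q = (A_P/A_Q)·exp[−(E_P−E_Q)/(RT)] = (A_P/A_Q)·exp[(E_Q−E_P)/(RT)].
(E_Q−E_P)/(RT) = (60.8−104)×10³/(8.314×415) = -43200/3450 = -12.52.
k_P/k_Q = (2.38×10^12/1.01×10^8)·exp(-12.52) = 23564 × 3.651×10^-6 = 0.0860.

0.0860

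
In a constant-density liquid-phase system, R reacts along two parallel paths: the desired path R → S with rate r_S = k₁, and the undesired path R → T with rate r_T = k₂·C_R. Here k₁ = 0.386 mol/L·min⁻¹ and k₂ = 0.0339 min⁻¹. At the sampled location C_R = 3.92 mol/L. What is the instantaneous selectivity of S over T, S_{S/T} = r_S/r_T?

2.90

S_{S/T} = r_S/r_T = (k₁)/(k₂·C_R) = (k₁/k₂)·C_R⁻¹.
= (0.386) / (0.0339×3.920) = 0.3860/0.1329 = 2.90.
The undesired path is higher order in R, so low C_R (CSTR or dilute feed) favours S.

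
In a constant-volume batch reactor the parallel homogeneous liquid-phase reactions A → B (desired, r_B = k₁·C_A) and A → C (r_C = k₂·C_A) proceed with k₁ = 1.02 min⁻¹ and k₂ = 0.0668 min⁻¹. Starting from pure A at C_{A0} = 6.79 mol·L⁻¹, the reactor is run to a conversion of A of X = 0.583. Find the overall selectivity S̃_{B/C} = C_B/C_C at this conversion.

C_A = C_{A0}(1−X) = 2.831 mol·L⁻¹.
Both paths are first order in A, so the instantaneous fraction to B is constant: dC_B/d(−C_A) = k₁/(k₁+k₂) = 0.9385.
C_B = 0.9385·(C_{A0}−C_A) = 0.9385×3.959 = 3.72 mol·L⁻¹.
C_C = (C_{A0}−C_A)−C_B = 0.2433 mol·L⁻¹; S̃_{B/C} = 3.715/0.2433 = 15.3.

15.3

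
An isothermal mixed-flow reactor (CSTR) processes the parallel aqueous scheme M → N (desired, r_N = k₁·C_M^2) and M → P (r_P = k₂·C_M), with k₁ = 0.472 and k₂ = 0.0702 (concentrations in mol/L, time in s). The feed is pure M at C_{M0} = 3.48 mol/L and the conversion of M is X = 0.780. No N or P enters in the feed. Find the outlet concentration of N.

2.27 mol/L

Exit C_M = C_{M0}(1−X) = 3.48×0.220 = 0.7656 mol/L.
In a CSTR the entire volume is at exit conditions, so r_N = 0.472×0.7656^2 = 0.2767 and r_P = 0.0702×0.7656 = 0.05375.
Fraction of consumed M going to N: r_N/(r_N+r_P) = 0.8373.
C_N = 0.8373·C_{M0}·X = 0.8373×3.48×0.780 = 2.27 mol/L.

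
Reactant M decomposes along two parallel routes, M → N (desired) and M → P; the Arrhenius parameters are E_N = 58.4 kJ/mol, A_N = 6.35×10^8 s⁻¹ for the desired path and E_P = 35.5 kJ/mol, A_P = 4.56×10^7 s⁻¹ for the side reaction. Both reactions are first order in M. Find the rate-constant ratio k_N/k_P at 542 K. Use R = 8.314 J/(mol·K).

k_N/k_P = (A_N/A_P)·exp[−(E_N−E_P)/(RT)] = (A_N/A_P)·exp[(E_P−E_N)/(RT)].
(E_P−E_N)/(RT) = (35.5−58.4)×10³/(8.314×542) = -22900/4506 = -5.082.
k_N/k_P = (6.35×10^8/4.56×10^7)·exp(-5.082) = 13.93 × 0.006208 = 0.0865.

0.0865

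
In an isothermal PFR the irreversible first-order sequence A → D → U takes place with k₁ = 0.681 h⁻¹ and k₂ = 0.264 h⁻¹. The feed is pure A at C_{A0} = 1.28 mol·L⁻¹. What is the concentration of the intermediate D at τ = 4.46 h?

Solving the coupled first-order balances gives C_D(τ) = [k₁/(k₂−k₁)]·C_{A0}·(e^(−k₁τ) − e^(−k₂τ)).
e^(−k₁τ) = e^(−0.681×4.46) = e^(−3.037) = 0.04797; e^(−k₂τ) = e^(−1.177) = 0.3081.
C_D = 0.681×1.28/(0.264−0.681) × (0.04797−0.3081) = (-2.090)×(-0.2601) = 0.5437 mol·L⁻¹.

0.544 mol·L⁻¹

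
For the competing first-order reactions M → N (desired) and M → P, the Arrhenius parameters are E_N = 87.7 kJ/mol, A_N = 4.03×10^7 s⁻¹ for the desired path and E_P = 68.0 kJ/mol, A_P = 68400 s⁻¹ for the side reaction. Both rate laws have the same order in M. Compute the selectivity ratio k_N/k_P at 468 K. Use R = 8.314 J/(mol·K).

Since both paths have the same order in M, the concentration cancels and S_{N/P} = k_N/k_P = (A_N/A_P)·exp[(E_P−E_N)/(RT)].
(E_P−E_N)/(RT) = (68.0−87.7)×10³/(8.314×468) = -19700/3891 = -5.063.
k_N/k_P = (4.03×10^7/68400)·exp(-5.063) = 589.2 × 0.006326 = 3.73.

3.73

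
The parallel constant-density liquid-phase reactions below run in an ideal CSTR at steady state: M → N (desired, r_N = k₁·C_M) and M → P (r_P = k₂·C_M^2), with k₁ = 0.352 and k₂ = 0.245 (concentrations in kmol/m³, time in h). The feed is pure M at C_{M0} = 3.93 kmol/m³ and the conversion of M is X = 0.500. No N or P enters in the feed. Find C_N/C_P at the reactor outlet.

0.731

Exit C_M = C_{M0}(1−X) = 3.93×0.500 = 1.965 kmol/m³.
Rates in a CSTR are evaluated at the outlet concentration: r_N = 0.352×1.965 = 0.6917, r_P = 0.245×1.965^2 = 0.9460.
Overall selectivity = C_N/C_P = r_Nτ/(r_Pτ) = r_N/r_P = 0.731.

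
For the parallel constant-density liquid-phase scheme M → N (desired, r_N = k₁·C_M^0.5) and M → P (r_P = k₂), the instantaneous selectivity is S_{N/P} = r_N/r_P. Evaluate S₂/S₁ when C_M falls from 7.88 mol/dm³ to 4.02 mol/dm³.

S_{N/P} = (k₁/k₂)·C_M^0.5, so S₂/S₁ = (C_{M,2}/C_{M,1})^0.5.
= (4.02/7.88)^0.5 = (0.5102)^0.5 = 0.714.
Selectivity toward N falls as C_M falls — high-concentration operation is favoured.

0.714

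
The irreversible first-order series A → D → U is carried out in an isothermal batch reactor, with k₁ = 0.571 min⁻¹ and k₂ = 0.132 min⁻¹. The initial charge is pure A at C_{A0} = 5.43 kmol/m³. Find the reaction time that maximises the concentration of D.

3.34 min

Setting dC_D/dt = 0 gives t_opt = ln(k₂/k₁)/(k₂−k₁).
= ln(0.132/0.571)/(0.132−0.571) = ln(0.2312)/-0.4390 = -1.465/-0.4390 = 3.34 min.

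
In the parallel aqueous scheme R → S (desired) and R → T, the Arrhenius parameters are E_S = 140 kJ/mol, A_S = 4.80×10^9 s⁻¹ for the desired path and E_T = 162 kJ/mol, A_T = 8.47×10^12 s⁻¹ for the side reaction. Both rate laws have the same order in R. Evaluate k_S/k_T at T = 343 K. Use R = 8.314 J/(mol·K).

k_S/k_T = (A_S/A_T)·exp[−(E_S−E_T)/(RT)] = (A_S/A_T)·exp[(E_T−E_S)/(RT)].
(E_T−E_S)/(RT) = (162−140)×10³/(8.314×343) = 22000/2852 = 7.715.
k_S/k_T = (4.80×10^9/8.47×10^12)·exp(7.715) = 5.667×10^-4 × 2241 = 1.27.

1.27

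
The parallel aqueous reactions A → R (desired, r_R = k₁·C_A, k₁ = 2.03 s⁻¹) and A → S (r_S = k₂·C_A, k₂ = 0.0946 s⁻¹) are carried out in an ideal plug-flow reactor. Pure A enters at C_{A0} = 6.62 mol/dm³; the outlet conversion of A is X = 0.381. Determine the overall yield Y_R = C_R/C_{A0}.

C_A = C_{A0}(1−X) = 4.098 mol/dm³.
Both paths are first order in A, so the instantaneous fraction to R is constant: dC_R/d(−C_A) = k₁/(k₁+k₂) = 0.9555.
C_R = 0.9555·(C_{A0}−C_A) = 0.9555×2.522 = 2.41 mol/dm³.
Y_R = C_R/C_{A0} = 2.410/6.62 = 0.364.

0.364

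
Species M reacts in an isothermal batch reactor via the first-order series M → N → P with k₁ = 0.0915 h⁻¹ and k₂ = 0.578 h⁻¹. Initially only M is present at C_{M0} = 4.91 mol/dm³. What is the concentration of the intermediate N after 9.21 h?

0.393 mol/dm³

Solving the coupled first-order balances gives C_N(t) = [k₁/(k₂−k₁)]·C_{M0}·(e^(−k₁t) − e^(−k₂t)).
e^(−k₁t) = e^(−0.0915×9.21) = e^(−0.8427) = 0.4305; e^(−k₂t) = e^(−5.323) = 0.004876.
C_N = 0.0915×4.91/(0.578−0.0915) × (0.4305−0.004876) = 0.9235×0.4257 = 0.3931 mol/dm³.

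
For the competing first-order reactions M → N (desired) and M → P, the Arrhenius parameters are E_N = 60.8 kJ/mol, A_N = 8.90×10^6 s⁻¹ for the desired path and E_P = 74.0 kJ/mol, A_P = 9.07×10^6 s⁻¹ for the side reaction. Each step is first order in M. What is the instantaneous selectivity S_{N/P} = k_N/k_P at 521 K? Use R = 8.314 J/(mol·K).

20.7

Since both paths have the same order in M, the concentration cancels and S_{N/P} = k_N/k_P = (A_N/A_P)·exp[(E_P−E_N)/(RT)].
(E_P−E_N)/(RT) = (74.0−60.8)×10³/(8.314×521) = 13200/4332 = 3.047.
k_N/k_P = (8.90×10^6/9.07×10^6)·exp(3.047) = 0.9813 × 21.06 = 20.7.
Since E_N < E_P, lowering the temperature improves selectivity toward N.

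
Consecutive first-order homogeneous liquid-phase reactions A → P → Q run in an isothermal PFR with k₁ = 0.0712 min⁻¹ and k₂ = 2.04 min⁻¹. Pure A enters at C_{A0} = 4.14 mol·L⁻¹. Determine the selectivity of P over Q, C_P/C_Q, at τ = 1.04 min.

The intermediate concentration in a first-order A→B→C sequence is C_P = k₁C_{A0}(e^(−k₁τ) − e^(−k₂τ))/(k₂−k₁).
e^(−k₁τ) = e^(−0.0712×1.04) = e^(−0.07405) = 0.9286; e^(−k₂τ) = e^(−2.122) = 0.1198.
C_P = 0.0712×4.14/(2.04−0.0712) × (0.9286−0.1198) = 0.1497×0.8088 = 0.1211 mol·L⁻¹.
C_A = C_{A0}e^(−k₁τ) = 3.845 mol·L⁻¹, so C_Q = C_{A0}−C_A−C_P = 0.1744 mol·L⁻¹; C_P/C_Q = 0.694.

0.694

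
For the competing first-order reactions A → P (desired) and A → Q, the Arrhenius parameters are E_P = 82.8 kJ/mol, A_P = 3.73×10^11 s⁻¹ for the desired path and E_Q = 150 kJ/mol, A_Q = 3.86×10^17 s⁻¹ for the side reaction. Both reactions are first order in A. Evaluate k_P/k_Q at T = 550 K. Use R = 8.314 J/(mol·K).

2.33

With equal orders, S_{P/Q} = k_P/k_Q = (A_P/A_Q)·exp[(E_Q−E_P)/(RT)].
(E_Q−E_P)/(RT) = (150−82.8)×10³/(8.314×550) = 67200/4573 = 14.70.
k_P/k_Q = (3.73×10^11/3.86×10^17)·exp(14.70) = 9.663×10^-7 × 2.412×10^6 = 2.33.
Since E_P < E_Q, lowering the temperature improves selectivity toward P.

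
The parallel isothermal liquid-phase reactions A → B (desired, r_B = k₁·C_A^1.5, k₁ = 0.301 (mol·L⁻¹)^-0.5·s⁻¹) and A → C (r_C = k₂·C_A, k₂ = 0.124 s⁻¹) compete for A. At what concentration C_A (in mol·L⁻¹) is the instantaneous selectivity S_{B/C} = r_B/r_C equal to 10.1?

17.3 mol·L⁻¹

S_{B/C} = (k₁/k₂)·C_A^0.5 ⇒ C_A = (S·k₂/k₁)^(2).
= (10.1×0.124/0.301)^(2) = (4.161)^(2) = 17.3 mol·L⁻¹.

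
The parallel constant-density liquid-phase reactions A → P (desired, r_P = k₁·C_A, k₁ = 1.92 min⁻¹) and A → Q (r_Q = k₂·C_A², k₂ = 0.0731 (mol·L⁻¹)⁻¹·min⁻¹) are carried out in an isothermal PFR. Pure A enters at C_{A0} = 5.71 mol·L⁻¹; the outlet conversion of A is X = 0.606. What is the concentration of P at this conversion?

3.01 mol·L⁻¹

C_A = C_{A0}(1−X) = 2.250 mol·L⁻¹.
Along a PFR/batch, dC_P/dC_A = −r_P/(r_P+r_Q) = −k₁/(k₁+k₂·C_A).
Integrating from C_{A0} to C_A: C_P = (1.92/0.0731)·ln[(1.92+0.0731·5.71)/(1.92+0.0731·2.25)] = 26.27·ln(2.337/2.084) = 3.008 mol·L⁻¹.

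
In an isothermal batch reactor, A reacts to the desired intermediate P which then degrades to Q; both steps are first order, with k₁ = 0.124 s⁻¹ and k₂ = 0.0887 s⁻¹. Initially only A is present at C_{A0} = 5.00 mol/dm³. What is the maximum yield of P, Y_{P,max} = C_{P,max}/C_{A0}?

At the optimum, C_{P,max}/C_{A0} = (k₁/k₂)^[k₂/(k₂−k₁)].
= (0.124/0.0887)^(0.0887/(0.0887−0.124)) = (1.398)^(-2.513) = 0.4309.

0.431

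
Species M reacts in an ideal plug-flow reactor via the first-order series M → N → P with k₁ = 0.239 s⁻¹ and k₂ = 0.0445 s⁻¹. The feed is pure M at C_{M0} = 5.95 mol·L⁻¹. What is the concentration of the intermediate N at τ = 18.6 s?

For first-order series with pure M initially, C_N(τ) = k₁C_{M0}/(k₂−k₁)·(e^(−k₁τ) − e^(−k₂τ)).
e^(−k₁τ) = e^(−0.239×18.6) = e^(−4.445) = 0.01173; e^(−k₂τ) = e^(−0.8277) = 0.4371.
C_N = 0.239×5.95/(0.0445−0.239) × (0.01173−0.4371) = (-7.311)×(-0.4253) = 3.110 mol·L⁻¹.

3.11 mol·L⁻¹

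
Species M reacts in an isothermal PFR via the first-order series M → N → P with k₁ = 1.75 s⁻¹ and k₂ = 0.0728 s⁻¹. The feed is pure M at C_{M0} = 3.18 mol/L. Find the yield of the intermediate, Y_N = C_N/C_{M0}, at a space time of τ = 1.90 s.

For first-order series with pure M initially, C_N(τ) = k₁C_{M0}/(k₂−k₁)·(e^(−k₁τ) − e^(−k₂τ)).
e^(−k₁τ) = e^(−1.75×1.90) = e^(−3.325) = 0.03597; e^(−k₂τ) = e^(−0.1383) = 0.8708.
C_N = 1.75×3.18/(0.0728−1.75) × (0.03597−0.8708) = (-3.318)×(-0.8348) = 2.770 mol/L.
Y_N = C_N/C_{M0} = 2.770/3.18 = 0.871.

0.871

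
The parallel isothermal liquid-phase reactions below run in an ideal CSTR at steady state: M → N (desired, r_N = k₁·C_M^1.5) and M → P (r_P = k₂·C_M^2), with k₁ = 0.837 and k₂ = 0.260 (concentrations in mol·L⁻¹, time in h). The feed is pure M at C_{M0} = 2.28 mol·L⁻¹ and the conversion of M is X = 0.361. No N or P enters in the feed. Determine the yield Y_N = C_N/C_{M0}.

0.263

Exit C_M = C_{M0}(1−X) = 2.28×0.639 = 1.457 mol·L⁻¹.
A CSTR operates uniformly at the exit composition, giving r_N = 1.472 and r_P = 0.5519 (each k·C_M^n at C_M = 1.457).
Fraction of consumed M going to N: r_N/(r_N+r_P) = 0.7273.
C_N = 0.7273·C_{M0}·X = 0.7273×2.28×0.361 = 0.599 mol·L⁻¹; Y_N = C_N/C_{M0} = 0.263.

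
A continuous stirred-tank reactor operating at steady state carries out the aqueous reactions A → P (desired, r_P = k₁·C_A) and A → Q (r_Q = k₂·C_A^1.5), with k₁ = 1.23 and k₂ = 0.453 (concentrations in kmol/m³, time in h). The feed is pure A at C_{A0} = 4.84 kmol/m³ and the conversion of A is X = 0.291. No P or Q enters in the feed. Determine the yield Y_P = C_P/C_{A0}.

Exit C_A = C_{A0}(1−X) = 4.84×0.709 = 3.432 kmol/m³.
In a CSTR the entire volume is at exit conditions, so r_P = 1.23×3.432 = 4.221 and r_Q = 0.453×3.432^1.5 = 2.880.
Fraction of consumed A going to P: r_P/(r_P+r_Q) = 0.5944.
C_P = 0.5944·C_{A0}·X = 0.5944×4.84×0.291 = 0.837 kmol/m³; Y_P = C_P/C_{A0} = 0.173.

0.173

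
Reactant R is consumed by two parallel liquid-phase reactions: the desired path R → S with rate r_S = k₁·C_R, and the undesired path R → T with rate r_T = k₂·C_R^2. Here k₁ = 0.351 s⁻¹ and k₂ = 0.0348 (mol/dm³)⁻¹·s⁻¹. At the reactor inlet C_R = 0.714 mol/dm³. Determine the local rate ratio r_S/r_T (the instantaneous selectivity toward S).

S_{S/T} = r_S/r_T = (k₁·C_R)/(k₂·C_R^2) = (k₁/k₂)·C_R⁻¹.
= (0.351×0.7140) / (0.0348×0.7140^2) = 0.2506/0.01774 = 14.1.

14.1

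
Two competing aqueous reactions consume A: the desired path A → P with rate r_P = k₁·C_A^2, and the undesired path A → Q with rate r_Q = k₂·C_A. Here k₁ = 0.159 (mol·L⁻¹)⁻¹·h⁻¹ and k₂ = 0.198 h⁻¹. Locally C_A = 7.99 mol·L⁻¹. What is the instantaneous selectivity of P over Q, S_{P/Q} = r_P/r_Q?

S_{P/Q} = r_P/r_Q = (k₁·C_A^2)/(k₂·C_A) = (k₁/k₂)·C_A.
= (0.159×7.990^2) / (0.198×7.990) = 10.15/1.582 = 6.42.
Since the desired path is higher order in A, keeping C_A high (PFR or concentrated feed) favours P.

6.42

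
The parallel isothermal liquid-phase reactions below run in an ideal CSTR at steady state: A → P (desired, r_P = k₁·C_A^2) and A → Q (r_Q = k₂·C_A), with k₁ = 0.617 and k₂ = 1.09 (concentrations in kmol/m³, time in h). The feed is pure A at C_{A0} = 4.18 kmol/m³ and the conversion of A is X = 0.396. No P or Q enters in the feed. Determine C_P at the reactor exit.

0.974 kmol/m³

Exit C_A = C_{A0}(1−X) = 4.18×0.604 = 2.525 kmol/m³.
A CSTR operates uniformly at the exit composition, giving r_P = 3.933 and r_Q = 2.752 (each k·C_A^n at C_A = 2.525).
Fraction of consumed A going to P: r_P/(r_P+r_Q) = 0.5883.
C_P = 0.5883·C_{A0}·X = 0.5883×4.18×0.396 = 0.974 kmol/m³.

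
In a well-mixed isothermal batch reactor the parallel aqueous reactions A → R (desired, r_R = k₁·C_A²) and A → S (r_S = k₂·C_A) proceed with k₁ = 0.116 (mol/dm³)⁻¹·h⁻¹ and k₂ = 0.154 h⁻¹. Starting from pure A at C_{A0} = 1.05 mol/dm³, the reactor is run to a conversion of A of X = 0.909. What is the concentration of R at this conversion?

0.273 mol/dm³

C_A = C_{A0}(1−X) = 0.09555 mol/dm³.
Along a PFR/batch, dC_S/dC_A = −r_S/(r_R+r_S) = −k₂/(k₂+k₁·C_A).
Integrating from C_{A0} to C_A: C_S = (0.154/0.116)·ln[(0.154+0.116·1.05)/(0.154+0.116·0.0955)] = 1.328·ln(0.2758/0.1651) = 0.6813 mol/dm³.
Then C_R = (C_{A0}−C_A) − C_S = 0.9545 − 0.6813 = 0.2731 mol/dm³.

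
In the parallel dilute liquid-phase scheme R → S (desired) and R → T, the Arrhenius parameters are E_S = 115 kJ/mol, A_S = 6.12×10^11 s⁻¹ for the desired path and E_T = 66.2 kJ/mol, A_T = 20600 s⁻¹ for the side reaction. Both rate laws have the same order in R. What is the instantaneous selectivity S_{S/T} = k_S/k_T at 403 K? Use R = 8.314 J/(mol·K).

14.0

With equal orders, S_{S/T} = k_S/k_T = (A_S/A_T)·exp[(E_T−E_S)/(RT)].
(E_T−E_S)/(RT) = (66.2−115)×10³/(8.314×403) = -48800/3351 = -14.56.
k_S/k_T = (6.12×10^11/20600)·exp(-14.56) = 2.971×10^7 × 4.727×10^-7 = 14.0.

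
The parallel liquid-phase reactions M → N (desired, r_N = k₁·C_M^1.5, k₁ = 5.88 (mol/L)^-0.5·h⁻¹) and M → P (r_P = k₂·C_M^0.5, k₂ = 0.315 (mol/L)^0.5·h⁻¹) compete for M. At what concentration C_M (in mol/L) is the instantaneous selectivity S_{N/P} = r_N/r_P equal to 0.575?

0.0308 mol/L

S_{N/P} = (k₁/k₂)·C_M ⇒ C_M = S·k₂/k₁.
= 0.575×0.315/5.88 = 0.0308 mol/L.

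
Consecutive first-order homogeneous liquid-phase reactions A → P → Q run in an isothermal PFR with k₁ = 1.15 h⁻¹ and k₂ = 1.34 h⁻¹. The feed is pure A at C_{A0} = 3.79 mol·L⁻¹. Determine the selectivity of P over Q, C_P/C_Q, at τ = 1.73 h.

The intermediate concentration in a first-order A→B→C sequence is C_P = k₁C_{A0}(e^(−k₁τ) − e^(−k₂τ))/(k₂−k₁).
e^(−k₁τ) = e^(−1.15×1.73) = e^(−1.989) = 0.1368; e^(−k₂τ) = e^(−2.318) = 0.09845.
C_P = 1.15×3.79/(1.34−1.15) × (0.1368−0.09845) = 22.94×0.03831 = 0.8789 mol·L⁻¹.
C_A = C_{A0}e^(−k₁τ) = 0.5183 mol·L⁻¹, so C_Q = C_{A0}−C_A−C_P = 2.393 mol·L⁻¹; C_P/C_Q = 0.367.

0.367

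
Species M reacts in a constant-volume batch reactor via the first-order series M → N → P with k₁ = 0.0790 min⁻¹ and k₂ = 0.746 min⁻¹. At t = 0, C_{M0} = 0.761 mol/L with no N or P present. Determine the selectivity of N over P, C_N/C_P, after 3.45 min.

The intermediate concentration in a first-order A→B→C sequence is C_N = k₁C_{M0}(e^(−k₁t) − e^(−k₂t))/(k₂−k₁).
e^(−k₁t) = e^(−0.0790×3.45) = e^(−0.2726) = 0.7614; e^(−k₂t) = e^(−2.574) = 0.07625.
C_N = 0.0790×0.761/(0.746−0.0790) × (0.7614−0.07625) = 0.09013×0.6852 = 0.06176 mol/L.
C_M = C_{M0}e^(−k₁t) = 0.5795 mol/L, so C_P = C_{M0}−C_M−C_N = 0.1198 mol/L; C_N/C_P = 0.516.

0.516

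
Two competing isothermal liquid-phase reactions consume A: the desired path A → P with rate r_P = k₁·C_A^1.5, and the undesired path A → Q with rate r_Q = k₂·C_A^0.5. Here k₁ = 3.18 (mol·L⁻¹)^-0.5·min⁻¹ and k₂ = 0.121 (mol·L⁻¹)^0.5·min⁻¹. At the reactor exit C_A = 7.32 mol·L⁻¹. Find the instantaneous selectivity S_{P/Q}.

S_{P/Q} = r_P/r_Q = (k₁·C_A^1.5)/(k₂·C_A^0.5) = (k₁/k₂)·C_A.
= (3.18×7.320^1.5) / (0.121×7.320^0.5) = 62.98/0.3274 = 192.

192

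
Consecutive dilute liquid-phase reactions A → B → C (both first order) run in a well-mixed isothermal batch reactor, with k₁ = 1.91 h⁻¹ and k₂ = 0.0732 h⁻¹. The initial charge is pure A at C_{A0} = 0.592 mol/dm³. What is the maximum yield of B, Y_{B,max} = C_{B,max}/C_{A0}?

0.878

Evaluating C_B at t_opt = ln(k₂/k₁)/(k₂−k₁) gives C_{B,max}/C_{A0} = (k₁/k₂)^[k₂/(k₂−k₁)].
= (1.91/0.0732)^(0.0732/(0.0732−1.91)) = (26.09)^(-0.03985) = 0.8781.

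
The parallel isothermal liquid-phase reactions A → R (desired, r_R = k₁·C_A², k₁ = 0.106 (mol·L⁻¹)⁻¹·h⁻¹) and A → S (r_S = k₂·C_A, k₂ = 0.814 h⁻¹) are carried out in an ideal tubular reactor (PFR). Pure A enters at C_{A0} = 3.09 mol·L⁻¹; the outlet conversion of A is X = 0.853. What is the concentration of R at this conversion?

C_A = C_{A0}(1−X) = 0.4542 mol·L⁻¹.
Along a PFR/batch, dC_S/dC_A = −r_S/(r_R+r_S) = −k₂/(k₂+k₁·C_A).
Integrating from C_{A0} to C_A: C_S = (0.814/0.106)·ln[(0.814+0.106·3.09)/(0.814+0.106·0.454)] = 7.679·ln(1.142/0.8621) = 2.156 mol·L⁻¹.
Then C_R = (C_{A0}−C_A) − C_S = 2.636 − 2.156 = 0.4802 mol·L⁻¹.

0.480 mol·L⁻¹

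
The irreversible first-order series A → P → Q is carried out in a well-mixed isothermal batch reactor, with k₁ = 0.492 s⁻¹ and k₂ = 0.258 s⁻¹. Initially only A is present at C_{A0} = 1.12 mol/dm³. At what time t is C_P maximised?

For first-order series the maximum of C_P occurs at t_opt = ln(k₂/k₁)/(k₂−k₁).
= ln(0.258/0.492)/(0.258−0.492) = ln(0.5244)/-0.2340 = -0.6455/-0.2340 = 2.76 s.

2.76 s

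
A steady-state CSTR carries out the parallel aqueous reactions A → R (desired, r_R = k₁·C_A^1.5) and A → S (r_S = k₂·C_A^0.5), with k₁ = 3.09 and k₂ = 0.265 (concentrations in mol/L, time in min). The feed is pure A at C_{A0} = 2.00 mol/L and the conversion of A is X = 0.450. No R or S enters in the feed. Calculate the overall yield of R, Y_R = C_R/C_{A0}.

0.417

Exit C_A = C_{A0}(1−X) = 2.00×0.550 = 1.100 mol/L.
A CSTR operates uniformly at the exit composition, giving r_R = 3.565 and r_S = 0.2779 (each k·C_A^n at C_A = 1.100).
Fraction of consumed A going to R: r_R/(r_R+r_S) = 0.9277.
C_R = 0.9277·C_{A0}·X = 0.9277×2.00×0.450 = 0.835 mol/L; Y_R = C_R/C_{A0} = 0.417.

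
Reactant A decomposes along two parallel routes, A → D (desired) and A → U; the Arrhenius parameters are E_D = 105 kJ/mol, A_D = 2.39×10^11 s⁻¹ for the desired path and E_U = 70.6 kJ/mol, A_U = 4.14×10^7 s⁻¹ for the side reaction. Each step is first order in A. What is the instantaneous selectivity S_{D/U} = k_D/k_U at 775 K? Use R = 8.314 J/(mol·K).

27.7

With equal orders, S_{D/U} = k_D/k_U = (A_D/A_U)·exp[(E_U−E_D)/(RT)].
(E_U−E_D)/(RT) = (70.6−105)×10³/(8.314×775) = -34400/6443 = -5.339.
k_D/k_U = (2.39×10^11/4.14×10^7)·exp(-5.339) = 5773 × 0.004801 = 27.7.
Since E_D > E_U, raising the temperature improves selectivity toward D.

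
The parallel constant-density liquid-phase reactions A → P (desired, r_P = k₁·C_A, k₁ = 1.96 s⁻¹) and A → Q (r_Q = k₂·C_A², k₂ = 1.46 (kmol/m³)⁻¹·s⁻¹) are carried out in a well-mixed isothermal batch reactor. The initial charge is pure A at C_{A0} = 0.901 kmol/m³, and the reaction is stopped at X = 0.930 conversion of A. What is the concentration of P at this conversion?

C_A = C_{A0}(1−X) = 0.06307 kmol/m³.
Along a PFR/batch, dC_P/dC_A = −r_P/(r_P+r_Q) = −k₁/(k₁+k₂·C_A).
Integrating from C_{A0} to C_A: C_P = (1.96/1.46)·ln[(1.96+1.46·0.901)/(1.96+1.46·0.0631)] = 1.342·ln(3.275/2.052) = 0.6277 kmol/m³.

0.628 kmol/m³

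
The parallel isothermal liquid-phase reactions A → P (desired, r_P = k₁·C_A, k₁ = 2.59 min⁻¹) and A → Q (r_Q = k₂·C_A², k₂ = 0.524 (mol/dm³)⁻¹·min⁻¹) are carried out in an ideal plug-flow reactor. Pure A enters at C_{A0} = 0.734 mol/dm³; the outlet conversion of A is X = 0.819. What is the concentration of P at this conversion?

0.553 mol/dm³

C_A = C_{A0}(1−X) = 0.1329 mol/dm³.
Along a PFR/batch, dC_P/dC_A = −r_P/(r_P+r_Q) = −k₁/(k₁+k₂·C_A).
Integrating from C_{A0} to C_A: C_P = (2.59/0.524)·ln[(2.59+0.524·0.734)/(2.59+0.524·0.133)] = 4.943·ln(2.975/2.660) = 0.5533 mol/dm³.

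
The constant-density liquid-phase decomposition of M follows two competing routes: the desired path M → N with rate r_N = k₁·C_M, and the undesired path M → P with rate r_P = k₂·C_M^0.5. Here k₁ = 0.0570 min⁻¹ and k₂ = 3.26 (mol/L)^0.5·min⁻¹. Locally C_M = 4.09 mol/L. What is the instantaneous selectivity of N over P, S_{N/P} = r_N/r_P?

S_{N/P} = r_N/r_P = (k₁·C_M)/(k₂·C_M^0.5) = (k₁/k₂)·C_M^0.5.
= (0.0570×4.090) / (3.26×4.090^0.5) = 0.2331/6.593 = 0.0354.
Since the desired path is higher order in M, keeping C_M high (PFR or concentrated feed) favours N.

0.0354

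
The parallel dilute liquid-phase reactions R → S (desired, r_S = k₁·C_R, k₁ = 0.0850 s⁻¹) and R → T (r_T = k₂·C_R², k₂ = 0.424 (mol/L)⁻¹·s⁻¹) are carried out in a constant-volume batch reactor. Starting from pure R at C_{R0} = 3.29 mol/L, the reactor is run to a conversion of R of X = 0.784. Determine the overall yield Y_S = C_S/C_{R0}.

C_R = C_{R0}(1−X) = 0.7106 mol/L.
Along a PFR/batch, dC_S/dC_R = −r_S/(r_S+r_T) = −k₁/(k₁+k₂·C_R).
Integrating from C_{R0} to C_R: C_S = (0.0850/0.424)·ln[(0.0850+0.424·3.29)/(0.0850+0.424·0.711)] = 0.2005·ln(1.480/0.3863) = 0.2693 mol/L.
Y_S = C_S/C_{R0} = 0.2693/3.29 = 0.0818.

0.0818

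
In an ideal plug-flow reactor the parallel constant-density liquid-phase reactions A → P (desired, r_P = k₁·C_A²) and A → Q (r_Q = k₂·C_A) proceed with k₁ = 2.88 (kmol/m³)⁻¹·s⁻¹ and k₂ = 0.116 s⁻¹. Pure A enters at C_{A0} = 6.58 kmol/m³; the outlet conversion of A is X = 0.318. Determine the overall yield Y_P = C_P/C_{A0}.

C_A = C_{A0}(1−X) = 4.488 kmol/m³.
Along a PFR/batch, dC_Q/dC_A = −r_Q/(r_P+r_Q) = −k₂/(k₂+k₁·C_A).
Integrating from C_{A0} to C_A: C_Q = (0.116/2.88)·ln[(0.116+2.88·6.58)/(0.116+2.88·4.49)] = 0.04028·ln(19.07/13.04) = 0.01530 kmol/m³.
Then C_P = (C_{A0}−C_A) − C_Q = 2.092 − 0.01530 = 2.077 kmol/m³.
Y_P = C_P/C_{A0} = 2.077/6.58 = 0.316.

0.316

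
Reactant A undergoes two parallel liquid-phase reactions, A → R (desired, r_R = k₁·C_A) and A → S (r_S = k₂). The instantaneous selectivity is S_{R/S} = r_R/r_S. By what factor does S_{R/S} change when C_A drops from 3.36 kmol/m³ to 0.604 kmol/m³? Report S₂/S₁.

0.180

S_{R/S} = (k₁/k₂)·C_A, so S₂/S₁ = (C_{A,2}/C_{A,1}).
= 0.604/3.36 = 0.180.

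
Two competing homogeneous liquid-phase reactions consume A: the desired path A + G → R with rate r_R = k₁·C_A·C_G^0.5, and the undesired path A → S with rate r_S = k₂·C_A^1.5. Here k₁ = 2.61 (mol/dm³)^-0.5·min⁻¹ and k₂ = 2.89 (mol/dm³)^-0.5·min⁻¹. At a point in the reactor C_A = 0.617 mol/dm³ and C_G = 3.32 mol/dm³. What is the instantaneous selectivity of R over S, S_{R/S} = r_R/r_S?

S_{R/S} = r_R/r_S = (k₁·C_A·C_G^0.5)/(k₂·C_A^1.5) = (k₁/k₂)·C_A^-0.5·C_G^0.5.
= (2.61×0.6170×3.320^0.5) / (2.89×0.6170^1.5) = 2.934/1.401 = 2.09.
The undesired path is higher order in A, so low C_A (CSTR or dilute feed) favours R.

2.09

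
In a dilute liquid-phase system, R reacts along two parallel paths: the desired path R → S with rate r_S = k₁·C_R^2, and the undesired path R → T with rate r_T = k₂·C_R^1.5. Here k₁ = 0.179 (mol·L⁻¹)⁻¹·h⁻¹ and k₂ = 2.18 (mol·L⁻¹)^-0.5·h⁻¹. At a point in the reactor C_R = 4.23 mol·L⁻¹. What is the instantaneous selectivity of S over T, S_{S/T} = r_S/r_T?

S_{S/T} = r_S/r_T = (k₁·C_R^2)/(k₂·C_R^1.5) = (k₁/k₂)·C_R^0.5.
= (0.179×4.230^2) / (2.18×4.230^1.5) = 3.203/18.97 = 0.169.
Since the desired path is higher order in R, keeping C_R high (PFR or concentrated feed) favours S.

0.169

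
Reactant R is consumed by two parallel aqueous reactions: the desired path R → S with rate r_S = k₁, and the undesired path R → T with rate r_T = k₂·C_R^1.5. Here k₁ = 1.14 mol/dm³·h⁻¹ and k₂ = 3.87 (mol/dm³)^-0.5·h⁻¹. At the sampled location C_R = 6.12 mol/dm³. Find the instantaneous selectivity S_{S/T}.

S_{S/T} = r_S/r_T = (k₁)/(k₂·C_R^1.5) = (k₁/k₂)·C_R^-1.5.
= (1.14) / (3.87×6.120^1.5) = 1.140/58.59 = 0.0195.
The undesired path is higher order in R, so low C_R (CSTR or dilute feed) favours S.

0.0195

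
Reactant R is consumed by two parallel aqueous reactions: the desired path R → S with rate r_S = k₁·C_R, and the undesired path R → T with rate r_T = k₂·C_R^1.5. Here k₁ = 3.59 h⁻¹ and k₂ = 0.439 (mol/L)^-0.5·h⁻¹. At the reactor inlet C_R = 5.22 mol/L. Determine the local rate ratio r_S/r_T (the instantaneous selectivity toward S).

3.58

S_{S/T} = r_S/r_T = (k₁·C_R)/(k₂·C_R^1.5) = (k₁/k₂)·C_R^-0.5.
= (3.59×5.220) / (0.439×5.220^1.5) = 18.74/5.236 = 3.58.
The undesired path is higher order in R, so low C_R (CSTR or dilute feed) favours S.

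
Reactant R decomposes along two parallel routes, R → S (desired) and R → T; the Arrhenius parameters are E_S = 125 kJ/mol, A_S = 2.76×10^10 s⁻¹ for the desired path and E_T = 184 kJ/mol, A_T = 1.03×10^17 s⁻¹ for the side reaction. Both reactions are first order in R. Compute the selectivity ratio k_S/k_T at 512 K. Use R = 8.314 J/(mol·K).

0.280

With equal orders, S_{S/T} = k_S/k_T = (A_S/A_T)·exp[(E_T−E_S)/(RT)].
(E_T−E_S)/(RT) = (184−125)×10³/(8.314×512) = 59000/4257 = 13.86.
k_S/k_T = (2.76×10^10/1.03×10^17)·exp(13.86) = 2.680×10^-7 × 1.046×10^6 = 0.280.
Since E_S < E_T, lowering the temperature improves selectivity toward S.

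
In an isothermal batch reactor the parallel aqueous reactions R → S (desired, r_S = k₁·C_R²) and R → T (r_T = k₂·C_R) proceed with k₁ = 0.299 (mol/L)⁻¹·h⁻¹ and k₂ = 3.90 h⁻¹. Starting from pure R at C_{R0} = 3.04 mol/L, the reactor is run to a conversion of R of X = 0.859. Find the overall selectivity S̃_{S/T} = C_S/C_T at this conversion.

0.130

C_R = C_{R0}(1−X) = 0.4286 mol/L.
Along a PFR/batch, dC_T/dC_R = −r_T/(r_S+r_T) = −k₂/(k₂+k₁·C_R).
Integrating from C_{R0} to C_R: C_T = (3.90/0.299)·ln[(3.90+0.299·3.04)/(3.90+0.299·0.429)] = 13.04·ln(4.809/4.028) = 2.311 mol/L.
Then C_S = (C_{R0}−C_R) − C_T = 2.611 − 2.311 = 0.3004 mol/L.
S̃_{S/T} = C_S/C_T = 0.3004/2.311 = 0.130.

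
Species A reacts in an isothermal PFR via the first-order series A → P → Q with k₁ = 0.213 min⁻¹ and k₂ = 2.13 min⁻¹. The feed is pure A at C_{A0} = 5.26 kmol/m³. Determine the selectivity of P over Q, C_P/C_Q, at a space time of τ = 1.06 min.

0.616

For first-order series with pure A initially, C_P(τ) = k₁C_{A0}/(k₂−k₁)·(e^(−k₁τ) − e^(−k₂τ)).
e^(−k₁τ) = e^(−0.213×1.06) = e^(−0.2258) = 0.7979; e^(−k₂τ) = e^(−2.258) = 0.1046.
C_P = 0.213×5.26/(2.13−0.213) × (0.7979−0.1046) = 0.5844×0.6933 = 0.4052 kmol/m³.
C_A = C_{A0}e^(−k₁τ) = 4.197 kmol/m³, so C_Q = C_{A0}−C_A−C_P = 0.6579 kmol/m³; C_P/C_Q = 0.616.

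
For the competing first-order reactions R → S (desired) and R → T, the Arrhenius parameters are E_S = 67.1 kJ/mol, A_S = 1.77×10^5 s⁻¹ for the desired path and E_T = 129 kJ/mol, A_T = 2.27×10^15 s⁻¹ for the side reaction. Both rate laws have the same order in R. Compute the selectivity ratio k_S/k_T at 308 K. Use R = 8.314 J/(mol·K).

2.46

With equal orders, S_{S/T} = k_S/k_T = (A_S/A_T)·exp[(E_T−E_S)/(RT)].
(E_T−E_S)/(RT) = (129−67.1)×10³/(8.314×308) = 61900/2561 = 24.17.
k_S/k_T = (1.77×10^5/2.27×10^15)·exp(24.17) = 7.797×10^-11 × 3.149×10^10 = 2.46.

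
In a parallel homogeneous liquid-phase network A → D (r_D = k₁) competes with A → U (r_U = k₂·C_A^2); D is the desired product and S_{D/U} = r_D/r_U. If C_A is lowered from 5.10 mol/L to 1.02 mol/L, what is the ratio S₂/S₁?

S_{D/U} = (k₁/k₂)·C_A^-2, so S₂/S₁ = (C_{A,2}/C_{A,1})^-2.
= (1.02/5.10)^(-2) = (0.2000)^(-2) = 25.0.
Selectivity toward D rises as C_A falls — low-concentration operation is favoured.

25.0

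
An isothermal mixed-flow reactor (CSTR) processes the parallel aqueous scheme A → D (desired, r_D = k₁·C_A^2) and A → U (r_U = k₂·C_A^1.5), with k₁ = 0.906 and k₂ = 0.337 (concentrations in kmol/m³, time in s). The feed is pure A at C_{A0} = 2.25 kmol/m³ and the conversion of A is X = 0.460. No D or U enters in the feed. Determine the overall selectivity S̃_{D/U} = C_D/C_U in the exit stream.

Exit C_A = C_{A0}(1−X) = 2.25×0.540 = 1.215 kmol/m³.
A CSTR operates uniformly at the exit composition, giving r_D = 1.337 and r_U = 0.4513 (each k·C_A^n at C_A = 1.215).
Overall selectivity = C_D/C_U = r_Dτ/(r_Uτ) = r_D/r_U = 2.96.

2.96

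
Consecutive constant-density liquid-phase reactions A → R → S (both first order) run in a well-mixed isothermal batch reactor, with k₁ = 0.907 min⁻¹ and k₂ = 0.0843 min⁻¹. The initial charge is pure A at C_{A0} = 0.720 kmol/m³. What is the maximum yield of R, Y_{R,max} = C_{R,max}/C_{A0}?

0.784

Evaluating C_R at t_opt = ln(k₂/k₁)/(k₂−k₁) gives C_{R,max}/C_{A0} = (k₁/k₂)^[k₂/(k₂−k₁)].
= (0.907/0.0843)^(0.0843/(0.0843−0.907)) = (10.76)^(-0.1025) = 0.7839.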